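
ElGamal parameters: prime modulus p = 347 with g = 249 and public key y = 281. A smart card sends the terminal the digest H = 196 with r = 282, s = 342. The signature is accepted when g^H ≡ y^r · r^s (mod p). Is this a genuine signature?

Left side g^H mod p:
Squares mod 347: 249^1≡249, 249^2≡235, 249^4≡52, 249^8≡275, 249^16≡326, 249^32≡94, 249^64≡161, 249^128≡243
196 = 128 + 64 + 4, so 249^196 ≡ 243·161·52 ≡ 282 (mod 347)
Right side y^r · r^s mod p:
Squares mod 347: 281^1≡281, 281^2≡192, 281^4≡82, 281^8≡131, 281^16≡158, 281^32≡327, 281^64≡53, 281^128≡33, 281^256≡48
282 = 256 + 16 + 8 + 2, so 281^282 ≡ 48·158·131·192 ≡ 275 (mod 347)
Squares mod 347: 282^1≡282, 282^2≡61, 282^4≡251, 282^8≡194, 282^16≡160, 282^32≡269, 282^64≡185, 282^128≡219, 282^256≡75
342 = 256 + 64 + 16 + 4 + 2, so 282^342 ≡ 75·185·160·251·61 ≡ 300 (mod 347)
275·300 = 82500 ≡ 261 (mod 347)
282 ≠ 261, so verification fails.

forged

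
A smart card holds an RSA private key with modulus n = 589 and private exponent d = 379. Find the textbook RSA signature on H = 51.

412

Squares mod 589: H^1≡51, H^2≡245, H^4≡536, H^8≡453, H^16≡237, H^32≡214, H^64≡443, H^128≡112, H^256≡175
379 = 256 + 64 + 32 + 16 + 8 + 2 + 1, so H^379 ≡ 175·443·214·237·453·245·51 ≡ 412 (mod 589)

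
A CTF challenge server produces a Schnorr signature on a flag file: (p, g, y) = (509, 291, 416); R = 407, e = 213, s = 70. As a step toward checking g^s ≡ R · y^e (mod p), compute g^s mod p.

291^2 = 84681 ≡ 187
291^4 ≡ 187^2 = 34969 ≡ 357
291^8 ≡ 357^2 = 127449 ≡ 199
291^16 ≡ 199^2 = 39601 ≡ 408
291^32 ≡ 408^2 = 166464 ≡ 21
291^64 ≡ 21^2 = 441
70 = 64 + 4 + 2, so 291^70 ≡ 441·357·187 ≡ 159 (mod 509)

159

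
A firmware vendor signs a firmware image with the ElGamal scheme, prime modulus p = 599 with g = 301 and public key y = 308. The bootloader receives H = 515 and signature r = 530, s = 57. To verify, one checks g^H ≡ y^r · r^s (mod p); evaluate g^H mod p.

301^2 = 90601 ≡ 152
301^4 ≡ 152^2 = 23104 ≡ 342
301^8 ≡ 342^2 = 116964 ≡ 159
301^16 ≡ 159^2 = 25281 ≡ 123
301^32 ≡ 123^2 = 15129 ≡ 154
301^64 ≡ 154^2 = 23716 ≡ 355
301^128 ≡ 355^2 = 126025 ≡ 235
301^256 ≡ 235^2 = 55225 ≡ 117
301^512 ≡ 117^2 = 13689 ≡ 511
515 = 512 + 2 + 1, so 301^515 ≡ 511·152·301 ≡ 302 (mod 599)

302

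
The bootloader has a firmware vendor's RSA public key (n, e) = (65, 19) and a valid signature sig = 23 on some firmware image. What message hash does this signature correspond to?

sig^2 ≡ 23^2 = 529 ≡ 9
sig^4 ≡ 9^2 = 81 ≡ 16
sig^8 ≡ 16^2 = 256 ≡ 61
sig^16 ≡ 61^2 = 3721 ≡ 16
19 = 16 + 2 + 1, so sig^19 ≡ 16·9·23 ≡ 62 (mod 65)

62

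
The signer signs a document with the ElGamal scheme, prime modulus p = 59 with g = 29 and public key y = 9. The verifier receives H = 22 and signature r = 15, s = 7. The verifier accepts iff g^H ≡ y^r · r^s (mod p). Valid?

yes

Left side g^H mod p:
29^2 = 841 ≡ 15
29^4 ≡ 15^2 = 225 ≡ 48
29^8 ≡ 48^2 = 2304 ≡ 3
29^16 ≡ 3^2 = 9
22 = 16 + 4 + 2, so 29^22 ≡ 9·48·15 ≡ 49 (mod 59)
Right side y^r · r^s mod p:
9^2 = 81 ≡ 22
9^4 ≡ 22^2 = 484 ≡ 12
9^8 ≡ 12^2 = 144 ≡ 26
15 = 8 + 4 + 2 + 1, so 9^15 ≡ 26·12·22·9 ≡ 3 (mod 59)
15^2 = 225 ≡ 48
15^4 ≡ 48^2 = 2304 ≡ 3
7 = 4 + 2 + 1, so 15^7 ≡ 3·48·15 ≡ 36 (mod 59)
3·36 = 108 ≡ 49 (mod 59)
49 ≡ 49 (mod 59), so the signature is genuine.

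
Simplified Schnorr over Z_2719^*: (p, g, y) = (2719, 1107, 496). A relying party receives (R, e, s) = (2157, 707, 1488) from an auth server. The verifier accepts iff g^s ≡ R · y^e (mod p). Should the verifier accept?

g^s mod p:
Squares mod 2719: 1107^1≡1107, 1107^2≡1899, 1107^4≡807, 1107^8≡1408, 1107^16≡313, 1107^32≡85, 1107^64≡1787, 1107^128≡1263, 1107^256≡1835, 1107^512≡1103, 1107^1024≡1216
1488 = 1024 + 256 + 128 + 64 + 16, so 1107^1488 ≡ 1216·1835·1263·1787·313 ≡ 575 (mod 2719)
R · y^e mod p:
Squares mod 2719: 496^1≡496, 496^2≡1306, 496^4≡823, 496^8≡298, 496^16≡1796, 496^32≡882, 496^64≡290, 496^128≡2530, 496^256≡374, 496^512≡1207
707 = 512 + 128 + 64 + 2 + 1, so 496^707 ≡ 1207·2530·290·1306·496 ≡ 1982 (mod 2719)
2157·1982 = 4275174 ≡ 906 (mod 2719)
575 ≠ 906; the check fails.

reject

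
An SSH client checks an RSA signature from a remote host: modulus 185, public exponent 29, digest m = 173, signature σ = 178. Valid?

Squares mod 185: σ^1≡178, σ^2≡49, σ^4≡181, σ^8≡16, σ^16≡71
29 = 16 + 8 + 4 + 1, so σ^29 ≡ 71·16·181·178 ≡ 173 (mod 185)
173 = m, so the signature checks out.

yes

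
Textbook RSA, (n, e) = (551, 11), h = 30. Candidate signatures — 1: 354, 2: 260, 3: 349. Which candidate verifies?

3

Candidate 1: 354^11 mod 551 = 502
Candidate 2: 260^11 mod 551 = 173
Candidate 3: 349^11 mod 551 = 30
  → matches h = 30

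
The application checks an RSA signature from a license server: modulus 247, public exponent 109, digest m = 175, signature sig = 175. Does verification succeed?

sig^2 ≡ 175^2 = 30625 ≡ 244
sig^4 ≡ 244^2 = 59536 ≡ 9
sig^8 ≡ 9^2 = 81
sig^16 ≡ 81^2 = 6561 ≡ 139
sig^32 ≡ 139^2 = 19321 ≡ 55
sig^64 ≡ 55^2 = 3025 ≡ 61
109 = 64 + 32 + 8 + 4 + 1, so sig^109 ≡ 61·55·81·9·175 ≡ 175 (mod 247)
175 = m, so the signature checks out.

passes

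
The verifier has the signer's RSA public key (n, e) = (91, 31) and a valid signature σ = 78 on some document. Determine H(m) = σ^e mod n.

78

σ^2 ≡ 78^2 = 6084 ≡ 78
σ^4 ≡ 78^2 = 6084 ≡ 78
σ^8 ≡ 78^2 = 6084 ≡ 78
σ^16 ≡ 78^2 = 6084 ≡ 78
31 = 16 + 8 + 4 + 2 + 1, so σ^31 ≡ 78·78·78·78·78 ≡ 78 (mod 91)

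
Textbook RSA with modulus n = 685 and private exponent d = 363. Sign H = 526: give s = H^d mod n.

H^363 mod 685 = 211

211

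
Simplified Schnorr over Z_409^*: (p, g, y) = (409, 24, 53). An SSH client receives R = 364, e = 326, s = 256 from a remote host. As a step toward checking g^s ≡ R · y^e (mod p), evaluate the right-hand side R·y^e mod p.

53^2 = 2809 ≡ 355
53^4 ≡ 355^2 = 126025 ≡ 53
53^8 ≡ 53^2 = 2809 ≡ 355
53^16 ≡ 355^2 = 126025 ≡ 53
53^32 ≡ 53^2 = 2809 ≡ 355
53^64 ≡ 355^2 = 126025 ≡ 53
53^128 ≡ 53^2 = 2809 ≡ 355
53^256 ≡ 355^2 = 126025 ≡ 53
326 = 256 + 64 + 4 + 2, so 53^326 ≡ 53·53·53·355 ≡ 355 (mod 409)
R · y^e ≡ 364·355 = 129220 ≡ 385 (mod 409)

385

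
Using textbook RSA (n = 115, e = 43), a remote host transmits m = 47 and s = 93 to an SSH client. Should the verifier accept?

accept

s^2 ≡ 93^2 = 8649 ≡ 24
s^4 ≡ 24^2 = 576 ≡ 1
s^8 ≡ 1^2 = 1
s^16 ≡ 1^2 = 1
s^32 ≡ 1^2 = 1
43 = 32 + 8 + 2 + 1, so s^43 ≡ 1·1·24·93 ≡ 47 (mod 115)
Since 47 equals the digest 47, verification succeeds.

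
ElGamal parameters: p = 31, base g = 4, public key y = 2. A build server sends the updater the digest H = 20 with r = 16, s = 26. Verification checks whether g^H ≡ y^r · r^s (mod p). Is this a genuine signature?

genuine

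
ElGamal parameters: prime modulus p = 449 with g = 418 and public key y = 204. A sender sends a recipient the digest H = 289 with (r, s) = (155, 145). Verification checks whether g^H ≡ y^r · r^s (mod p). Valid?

Left side g^H mod p:
Squares mod 449: 418^1≡418, 418^2≡63, 418^4≡377, 418^8≡245, 418^16≡308, 418^32≡125, 418^64≡359, 418^128≡18, 418^256≡324
289 = 256 + 32 + 1, so 418^289 ≡ 324·125·418 ≡ 353 (mod 449)
Right side y^r · r^s mod p:
Squares mod 449: 204^1≡204, 204^2≡308, 204^4≡125, 204^8≡359, 204^16≡18, 204^32≡324, 204^64≡359, 204^128≡18
155 = 128 + 16 + 8 + 2 + 1, so 204^155 ≡ 18·18·359·308·204 ≡ 198 (mod 449)
Squares mod 449: 155^1≡155, 155^2≡228, 155^4≡349, 155^8≡122, 155^16≡67, 155^32≡448, 155^64≡1, 155^128≡1
145 = 128 + 16 + 1, so 155^145 ≡ 1·67·155 ≡ 58 (mod 449)
198·58 = 11484 ≡ 259 (mod 449)
353 ≠ 259, so verification fails.

no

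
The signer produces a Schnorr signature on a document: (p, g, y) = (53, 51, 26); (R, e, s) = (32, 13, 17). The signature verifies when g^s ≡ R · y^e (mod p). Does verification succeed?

g^s mod p:
51^2 = 2601 ≡ 4
51^4 ≡ 4^2 = 16
51^8 ≡ 16^2 = 256 ≡ 44
51^16 ≡ 44^2 = 1936 ≡ 28
17 = 16 + 1, so 51^17 ≡ 28·51 ≡ 50 (mod 53)
R · y^e mod p:
26^2 = 676 ≡ 40
26^4 ≡ 40^2 = 1600 ≡ 10
26^8 ≡ 10^2 = 100 ≡ 47
13 = 8 + 4 + 1, so 26^13 ≡ 47·10·26 ≡ 30 (mod 53)
32·30 = 960 ≡ 6 (mod 53)
50 ≠ 6; the check fails.

fails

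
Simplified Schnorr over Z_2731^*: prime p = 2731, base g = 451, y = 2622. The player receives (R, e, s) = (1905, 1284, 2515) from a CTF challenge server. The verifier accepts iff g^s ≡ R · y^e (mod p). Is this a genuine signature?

forged

g^s mod p:
Squares mod 2731: 451^1≡451, 451^2≡1307, 451^4≡1374, 451^8≡755, 451^16≡1977, 451^32≡468, 451^64≡544, 451^128≡988, 451^256≡1177, 451^512≡712, 451^1024≡1709, 451^2048≡1242
2515 = 2048 + 256 + 128 + 64 + 16 + 2 + 1, so 451^2515 ≡ 1242·1177·988·544·1977·1307·451 ≡ 2160 (mod 2731)
R · y^e mod p:
Squares mod 2731: 2622^1≡2622, 2622^2≡957, 2622^4≡964, 2622^8≡756, 2622^16≡757, 2622^32≡2270, 2622^64≡2234, 2622^128≡1219, 2622^256≡297, 2622^512≡817, 2622^1024≡1125
1284 = 1024 + 256 + 4, so 2622^1284 ≡ 1125·297·964 ≡ 2360 (mod 2731)
1905·2360 = 4495800 ≡ 574 (mod 2731)
2160 ≠ 574; the check fails.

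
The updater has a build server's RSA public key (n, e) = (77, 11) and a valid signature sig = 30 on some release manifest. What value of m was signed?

Squares mod 77: sig^1≡30, sig^2≡53, sig^4≡37, sig^8≡60
11 = 8 + 2 + 1, so sig^11 ≡ 60·53·30 ≡ 74 (mod 77)

74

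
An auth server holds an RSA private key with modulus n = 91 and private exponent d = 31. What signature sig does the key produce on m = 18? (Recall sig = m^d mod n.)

m^31 mod 91 = 60

60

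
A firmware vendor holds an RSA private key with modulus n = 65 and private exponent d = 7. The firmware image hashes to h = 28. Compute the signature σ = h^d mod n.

h^2 ≡ 28^2 = 784 ≡ 4
h^4 ≡ 4^2 = 16
7 = 4 + 2 + 1, so h^7 ≡ 16·4·28 ≡ 37 (mod 65)

37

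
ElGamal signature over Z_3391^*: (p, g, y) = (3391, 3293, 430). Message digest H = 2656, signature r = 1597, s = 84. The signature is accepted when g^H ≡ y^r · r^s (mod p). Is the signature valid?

valid

Left side g^H mod p:
3293^2 = 10843849 ≡ 2822
3293^4 ≡ 2822^2 = 7963684 ≡ 1616
3293^8 ≡ 1616^2 = 2611456 ≡ 386
3293^16 ≡ 386^2 = 148996 ≡ 3183
3293^32 ≡ 3183^2 = 10131489 ≡ 2572
3293^64 ≡ 2572^2 = 6615184 ≡ 2734
3293^128 ≡ 2734^2 = 7474756 ≡ 992
3293^256 ≡ 992^2 = 984064 ≡ 674
3293^512 ≡ 674^2 = 454276 ≡ 3273
3293^1024 ≡ 3273^2 = 10712529 ≡ 360
3293^2048 ≡ 360^2 = 129600 ≡ 742
2656 = 2048 + 512 + 64 + 32, so 3293^2656 ≡ 742·3273·2734·2572 ≡ 2176 (mod 3391)
Right side y^r · r^s mod p:
430^2 = 184900 ≡ 1786
430^4 ≡ 1786^2 = 3189796 ≡ 2256
430^8 ≡ 2256^2 = 5089536 ≡ 3036
430^16 ≡ 3036^2 = 9217296 ≡ 558
430^32 ≡ 558^2 = 311364 ≡ 2783
430^64 ≡ 2783^2 = 7745089 ≡ 45
430^128 ≡ 45^2 = 2025
430^256 ≡ 2025^2 = 4100625 ≡ 906
430^512 ≡ 906^2 = 820836 ≡ 214
430^1024 ≡ 214^2 = 45796 ≡ 1713
1597 = 1024 + 512 + 32 + 16 + 8 + 4 + 1, so 430^1597 ≡ 1713·214·2783·558·3036·2256·430 ≡ 2405 (mod 3391)
1597^2 = 2550409 ≡ 377
1597^4 ≡ 377^2 = 142129 ≡ 3098
1597^8 ≡ 3098^2 = 9597604 ≡ 1074
1597^16 ≡ 1074^2 = 1153476 ≡ 536
1597^32 ≡ 536^2 = 287296 ≡ 2452
1597^64 ≡ 2452^2 = 6012304 ≡ 61
84 = 64 + 16 + 4, so 1597^84 ≡ 61·536·3098 ≡ 3038 (mod 3391)
2405·3038 = 7306390 ≡ 2176 (mod 3391)
2176 ≡ 2176 (mod 3391), so the signature is genuine.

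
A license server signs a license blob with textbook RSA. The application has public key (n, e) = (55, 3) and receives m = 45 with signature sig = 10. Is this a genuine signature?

forged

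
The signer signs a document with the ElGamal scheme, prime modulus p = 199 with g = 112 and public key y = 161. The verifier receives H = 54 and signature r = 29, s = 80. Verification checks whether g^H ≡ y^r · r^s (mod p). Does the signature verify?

Left side g^H mod p:
112^54 mod 199 = 62
Right side y^r · r^s mod p:
161^29 mod 199 = 36
29^80 mod 199 = 57
36·57 = 2052 ≡ 62 (mod 199)
62 ≡ 62 (mod 199), so the signature is genuine.

verifies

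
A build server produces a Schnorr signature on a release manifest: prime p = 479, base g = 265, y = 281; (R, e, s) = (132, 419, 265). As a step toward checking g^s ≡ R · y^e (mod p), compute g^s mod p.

265^265 mod 479 = 409

409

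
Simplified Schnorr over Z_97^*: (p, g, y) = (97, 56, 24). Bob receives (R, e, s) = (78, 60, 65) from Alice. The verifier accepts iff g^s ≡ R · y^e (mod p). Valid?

no

g^s mod p:
Squares mod 97: 56^1≡56, 56^2≡32, 56^4≡54, 56^8≡6, 56^16≡36, 56^32≡35, 56^64≡61
65 = 64 + 1, so 56^65 ≡ 61·56 ≡ 21 (mod 97)
R · y^e mod p:
Squares mod 97: 24^1≡24, 24^2≡91, 24^4≡36, 24^8≡35, 24^16≡61, 24^32≡35
60 = 32 + 16 + 8 + 4, so 24^60 ≡ 35·61·35·36 ≡ 96 (mod 97)
78·96 = 7488 ≡ 19 (mod 97)
21 ≠ 19; the check fails.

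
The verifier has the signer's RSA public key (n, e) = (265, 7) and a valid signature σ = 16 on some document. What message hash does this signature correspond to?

261

σ^2 ≡ 16^2 = 256
σ^4 ≡ 256^2 = 65536 ≡ 81
7 = 4 + 2 + 1, so σ^7 ≡ 81·256·16 ≡ 261 (mod 265)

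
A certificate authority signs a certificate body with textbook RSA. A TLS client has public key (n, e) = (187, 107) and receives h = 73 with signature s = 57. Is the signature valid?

valid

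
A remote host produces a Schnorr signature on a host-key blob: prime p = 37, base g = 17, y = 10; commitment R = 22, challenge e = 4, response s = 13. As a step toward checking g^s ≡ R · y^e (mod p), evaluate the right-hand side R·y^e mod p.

35

Squares mod 37: 10^1≡10, 10^2≡26, 10^4≡10
10^4 ≡ 10 (mod 37)
R · y^e ≡ 22·10 = 220 ≡ 35 (mod 37)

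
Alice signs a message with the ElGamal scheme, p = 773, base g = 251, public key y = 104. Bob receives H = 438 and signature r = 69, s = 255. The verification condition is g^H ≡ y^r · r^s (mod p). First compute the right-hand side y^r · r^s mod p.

104^2 = 10816 ≡ 767
104^4 ≡ 767^2 = 588289 ≡ 36
104^8 ≡ 36^2 = 1296 ≡ 523
104^16 ≡ 523^2 = 273529 ≡ 660
104^32 ≡ 660^2 = 435600 ≡ 401
104^64 ≡ 401^2 = 160801 ≡ 17
69 = 64 + 4 + 1, so 104^69 ≡ 17·36·104 ≡ 262 (mod 773)
69^2 = 4761 ≡ 123
69^4 ≡ 123^2 = 15129 ≡ 442
69^8 ≡ 442^2 = 195364 ≡ 568
69^16 ≡ 568^2 = 322624 ≡ 283
69^32 ≡ 283^2 = 80089 ≡ 470
69^64 ≡ 470^2 = 220900 ≡ 595
69^128 ≡ 595^2 = 354025 ≡ 764
255 = 128 + 64 + 32 + 16 + 8 + 4 + 2 + 1, so 69^255 ≡ 764·595·470·283·568·442·123·69 ≡ 102 (mod 773)
y^r · r^s ≡ 262·102 = 26724 ≡ 442 (mod 773)

442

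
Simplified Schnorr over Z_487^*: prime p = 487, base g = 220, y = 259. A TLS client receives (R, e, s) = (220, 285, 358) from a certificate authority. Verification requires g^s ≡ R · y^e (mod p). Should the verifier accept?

reject

g^s mod p:
220^2 = 48400 ≡ 187
220^4 ≡ 187^2 = 34969 ≡ 392
220^8 ≡ 392^2 = 153664 ≡ 259
220^16 ≡ 259^2 = 67081 ≡ 362
220^32 ≡ 362^2 = 131044 ≡ 41
220^64 ≡ 41^2 = 1681 ≡ 220
220^128 ≡ 220^2 = 48400 ≡ 187
220^256 ≡ 187^2 = 34969 ≡ 392
358 = 256 + 64 + 32 + 4 + 2, so 220^358 ≡ 392·220·41·392·187 ≡ 362 (mod 487)
R · y^e mod p:
259^2 = 67081 ≡ 362
259^4 ≡ 362^2 = 131044 ≡ 41
259^8 ≡ 41^2 = 1681 ≡ 220
259^16 ≡ 220^2 = 48400 ≡ 187
259^32 ≡ 187^2 = 34969 ≡ 392
259^64 ≡ 392^2 = 153664 ≡ 259
259^128 ≡ 259^2 = 67081 ≡ 362
259^256 ≡ 362^2 = 131044 ≡ 41
285 = 256 + 16 + 8 + 4 + 1, so 259^285 ≡ 41·187·220·41·259 ≡ 232 (mod 487)
220·232 = 51040 ≡ 392 (mod 487)
362 ≠ 392; the check fails.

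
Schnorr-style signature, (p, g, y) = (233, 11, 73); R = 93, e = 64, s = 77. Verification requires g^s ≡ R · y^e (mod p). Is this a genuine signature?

forged

g^s mod p:
11^2 = 121
11^4 ≡ 121^2 = 14641 ≡ 195
11^8 ≡ 195^2 = 38025 ≡ 46
11^16 ≡ 46^2 = 2116 ≡ 19
11^32 ≡ 19^2 = 361 ≡ 128
11^64 ≡ 128^2 = 16384 ≡ 74
77 = 64 + 8 + 4 + 1, so 11^77 ≡ 74·46·195·11 ≡ 59 (mod 233)
R · y^e mod p:
73^2 = 5329 ≡ 203
73^4 ≡ 203^2 = 41209 ≡ 201
73^8 ≡ 201^2 = 40401 ≡ 92
73^16 ≡ 92^2 = 8464 ≡ 76
73^32 ≡ 76^2 = 5776 ≡ 184
73^64 ≡ 184^2 = 33856 ≡ 71
93·71 = 6603 ≡ 79 (mod 233)
59 ≠ 79; the check fails.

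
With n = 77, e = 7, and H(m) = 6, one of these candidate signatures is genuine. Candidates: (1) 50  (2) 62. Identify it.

2

Candidate 1: 50^2 = 2500 ≡ 36; 50^4 ≡ 36^2 = 1296 ≡ 64; 7 = 4 + 2 + 1, so 50^7 ≡ 64·36·50 ≡ 8 (mod 77)
Candidate 2: 62^2 = 3844 ≡ 71; 62^4 ≡ 71^2 = 5041 ≡ 36; 7 = 4 + 2 + 1, so 62^7 ≡ 36·71·62 ≡ 6 (mod 77)
  → matches H(m) = 6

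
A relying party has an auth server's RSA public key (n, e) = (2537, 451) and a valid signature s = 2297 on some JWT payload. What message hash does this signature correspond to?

1660

Squares mod 2537: s^1≡2297, s^2≡1786, s^4≡787, s^8≡341, s^16≡2116, s^32≡2188, s^64≡25, s^128≡625, s^256≡2464
451 = 256 + 128 + 64 + 2 + 1, so s^451 ≡ 2464·625·25·1786·2297 ≡ 1660 (mod 2537)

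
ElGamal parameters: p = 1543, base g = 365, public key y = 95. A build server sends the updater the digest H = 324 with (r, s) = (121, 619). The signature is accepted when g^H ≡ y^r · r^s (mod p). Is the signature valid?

valid

Left side g^H mod p:
Squares mod 1543: 365^1≡365, 365^2≡527, 365^4≡1532, 365^8≡121, 365^16≡754, 365^32≡692, 365^64≡534, 365^128≡1244, 365^256≡1450
324 = 256 + 64 + 4, so 365^324 ≡ 1450·534·1532 ≡ 60 (mod 1543)
Right side y^r · r^s mod p:
Squares mod 1543: 95^1≡95, 95^2≡1310, 95^4≡284, 95^8≡420, 95^16≡498, 95^32≡1124, 95^64≡1202
121 = 64 + 32 + 16 + 8 + 1, so 95^121 ≡ 1202·1124·498·420·95 ≡ 934 (mod 1543)
Squares mod 1543: 121^1≡121, 121^2≡754, 121^4≡692, 121^8≡534, 121^16≡1244, 121^32≡1450, 121^64≡934, 121^128≡561, 121^256≡1492, 121^512≡1058
619 = 512 + 64 + 32 + 8 + 2 + 1, so 121^619 ≡ 1058·934·1450·534·754·121 ≡ 760 (mod 1543)
934·760 = 709840 ≡ 60 (mod 1543)
60 ≡ 60 (mod 1543), so the signature is genuine.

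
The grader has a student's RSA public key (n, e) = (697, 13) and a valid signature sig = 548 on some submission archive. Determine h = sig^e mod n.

sig^2 ≡ 548^2 = 300304 ≡ 594
sig^4 ≡ 594^2 = 352836 ≡ 154
sig^8 ≡ 154^2 = 23716 ≡ 18
13 = 8 + 4 + 1, so sig^13 ≡ 18·154·548 ≡ 293 (mod 697)

293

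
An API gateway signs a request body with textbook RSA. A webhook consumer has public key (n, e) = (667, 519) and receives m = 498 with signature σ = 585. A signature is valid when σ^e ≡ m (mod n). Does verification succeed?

σ^2 ≡ 585^2 = 342225 ≡ 54
σ^4 ≡ 54^2 = 2916 ≡ 248
σ^8 ≡ 248^2 = 61504 ≡ 140
σ^16 ≡ 140^2 = 19600 ≡ 257
σ^32 ≡ 257^2 = 66049 ≡ 16
σ^64 ≡ 16^2 = 256
σ^128 ≡ 256^2 = 65536 ≡ 170
σ^256 ≡ 170^2 = 28900 ≡ 219
σ^512 ≡ 219^2 = 47961 ≡ 604
519 = 512 + 4 + 2 + 1, so σ^519 ≡ 604·248·54·585 ≡ 498 (mod 667)
σ^519 mod 667 = 498 matches m.

passes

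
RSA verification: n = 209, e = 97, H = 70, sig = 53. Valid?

sig^2 ≡ 53^2 = 2809 ≡ 92
sig^4 ≡ 92^2 = 8464 ≡ 104
sig^8 ≡ 104^2 = 10816 ≡ 157
sig^16 ≡ 157^2 = 24649 ≡ 196
sig^32 ≡ 196^2 = 38416 ≡ 169
sig^64 ≡ 169^2 = 28561 ≡ 137
97 = 64 + 32 + 1, so sig^97 ≡ 137·169·53 ≡ 70 (mod 209)
70 = H, so the signature checks out.

yes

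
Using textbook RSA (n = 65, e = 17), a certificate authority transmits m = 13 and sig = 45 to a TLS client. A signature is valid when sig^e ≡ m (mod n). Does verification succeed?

fails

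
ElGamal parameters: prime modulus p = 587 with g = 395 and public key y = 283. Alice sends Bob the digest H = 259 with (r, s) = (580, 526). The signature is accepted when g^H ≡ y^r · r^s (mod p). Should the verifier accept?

reject

Left side g^H mod p:
Squares mod 587: 395^1≡395, 395^2≡470, 395^4≡188, 395^8≡124, 395^16≡114, 395^32≡82, 395^64≡267, 395^128≡262, 395^256≡552
259 = 256 + 2 + 1, so 395^259 ≡ 552·470·395 ≡ 340 (mod 587)
Right side y^r · r^s mod p:
Squares mod 587: 283^1≡283, 283^2≡257, 283^4≡305, 283^8≡279, 283^16≡357, 283^32≡70, 283^64≡204, 283^128≡526, 283^256≡199, 283^512≡272
580 = 512 + 64 + 4, so 283^580 ≡ 272·204·305 ≡ 43 (mod 587)
Squares mod 587: 580^1≡580, 580^2≡49, 580^4≡53, 580^8≡461, 580^16≡27, 580^32≡142, 580^64≡206, 580^128≡172, 580^256≡234, 580^512≡165
526 = 512 + 8 + 4 + 2, so 580^526 ≡ 165·461·53·49 ≡ 43 (mod 587)
43·43 = 1849 ≡ 88 (mod 587)
340 ≠ 88, so verification fails.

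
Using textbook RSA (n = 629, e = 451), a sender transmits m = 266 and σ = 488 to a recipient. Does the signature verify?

verifies

Squares mod 629: σ^1≡488, σ^2≡382, σ^4≡625, σ^8≡16, σ^16≡256, σ^32≡120, σ^64≡562, σ^128≡86, σ^256≡477
451 = 256 + 128 + 64 + 2 + 1, so σ^451 ≡ 477·86·562·382·488 ≡ 266 (mod 629)
266 = m, so the signature checks out.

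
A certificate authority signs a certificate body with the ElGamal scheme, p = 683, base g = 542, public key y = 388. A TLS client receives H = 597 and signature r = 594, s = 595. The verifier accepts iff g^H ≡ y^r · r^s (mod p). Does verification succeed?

fails

Left side g^H mod p:
Squares mod 683: 542^1≡542, 542^2≡74, 542^4≡12, 542^8≡144, 542^16≡246, 542^32≡412, 542^64≡360, 542^128≡513, 542^256≡214, 542^512≡35
597 = 512 + 64 + 16 + 4 + 1, so 542^597 ≡ 35·360·246·12·542 ≡ 214 (mod 683)
Right side y^r · r^s mod p:
Squares mod 683: 388^1≡388, 388^2≡284, 388^4≡62, 388^8≡429, 388^16≡314, 388^32≡244, 388^64≡115, 388^128≡248, 388^256≡34, 388^512≡473
594 = 512 + 64 + 16 + 2, so 388^594 ≡ 473·115·314·284 ≡ 367 (mod 683)
Squares mod 683: 594^1≡594, 594^2≡408, 594^4≡495, 594^8≡511, 594^16≡215, 594^32≡464, 594^64≡151, 594^128≡262, 594^256≡344, 594^512≡177
595 = 512 + 64 + 16 + 2 + 1, so 594^595 ≡ 177·151·215·408·594 ≡ 416 (mod 683)
367·416 = 152672 ≡ 363 (mod 683)
214 ≠ 363, so verification fails.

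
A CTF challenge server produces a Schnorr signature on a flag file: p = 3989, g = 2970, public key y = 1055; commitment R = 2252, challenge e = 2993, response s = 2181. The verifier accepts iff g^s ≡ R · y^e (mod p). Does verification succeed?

g^s mod p:
2970^2181 mod 3989 = 575
R · y^e mod p:
1055^2993 mod 3989 = 2654
2252·2654 = 5976808 ≡ 1286 (mod 3989)
575 ≠ 1286; the check fails.

fails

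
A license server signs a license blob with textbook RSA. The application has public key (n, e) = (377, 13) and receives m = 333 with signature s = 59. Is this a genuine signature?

s^2 ≡ 59^2 = 3481 ≡ 88
s^4 ≡ 88^2 = 7744 ≡ 204
s^8 ≡ 204^2 = 41616 ≡ 146
13 = 8 + 4 + 1, so s^13 ≡ 146·204·59 ≡ 59 (mod 377)
s^13 mod 377 = 59, but m = 333.

forged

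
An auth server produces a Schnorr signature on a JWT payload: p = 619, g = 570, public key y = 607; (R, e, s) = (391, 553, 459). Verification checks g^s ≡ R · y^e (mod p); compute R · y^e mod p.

Squares mod 619: 607^1≡607, 607^2≡144, 607^4≡309, 607^8≡155, 607^16≡503, 607^32≡457, 607^64≡246, 607^128≡473, 607^256≡270, 607^512≡477
553 = 512 + 32 + 8 + 1, so 607^553 ≡ 477·457·155·607 ≡ 316 (mod 619)
R · y^e ≡ 391·316 = 123556 ≡ 375 (mod 619)

375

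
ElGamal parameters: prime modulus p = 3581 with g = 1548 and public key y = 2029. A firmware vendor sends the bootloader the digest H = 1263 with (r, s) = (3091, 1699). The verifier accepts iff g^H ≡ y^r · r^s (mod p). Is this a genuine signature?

genuine

Left side g^H mod p:
1548^2 = 2396304 ≡ 615
1548^4 ≡ 615^2 = 378225 ≡ 2220
1548^8 ≡ 2220^2 = 4928400 ≡ 944
1548^16 ≡ 944^2 = 891136 ≡ 3048
1548^32 ≡ 3048^2 = 9290304 ≡ 1190
1548^64 ≡ 1190^2 = 1416100 ≡ 1605
1548^128 ≡ 1605^2 = 2576025 ≡ 1286
1548^256 ≡ 1286^2 = 1653796 ≡ 2955
1548^512 ≡ 2955^2 = 8732025 ≡ 1547
1548^1024 ≡ 1547^2 = 2393209 ≡ 1101
1263 = 1024 + 128 + 64 + 32 + 8 + 4 + 2 + 1, so 1548^1263 ≡ 1101·1286·1605·1190·944·2220·615·1548 ≡ 1868 (mod 3581)
Right side y^r · r^s mod p:
2029^2 = 4116841 ≡ 2272
2029^4 ≡ 2272^2 = 5161984 ≡ 1763
2029^8 ≡ 1763^2 = 3108169 ≡ 3442
2029^16 ≡ 3442^2 = 11847364 ≡ 1416
2029^32 ≡ 1416^2 = 2005056 ≡ 3277
2029^64 ≡ 3277^2 = 10738729 ≡ 2891
2029^128 ≡ 2891^2 = 8357881 ≡ 3408
2029^256 ≡ 3408^2 = 11614464 ≡ 1281
2029^512 ≡ 1281^2 = 1640961 ≡ 863
2029^1024 ≡ 863^2 = 744769 ≡ 3502
2029^2048 ≡ 3502^2 = 12264004 ≡ 2660
3091 = 2048 + 1024 + 16 + 2 + 1, so 2029^3091 ≡ 2660·3502·1416·2272·2029 ≡ 2837 (mod 3581)
3091^2 = 9554281 ≡ 173
3091^4 ≡ 173^2 = 29929 ≡ 1281
3091^8 ≡ 1281^2 = 1640961 ≡ 863
3091^16 ≡ 863^2 = 744769 ≡ 3502
3091^32 ≡ 3502^2 = 12264004 ≡ 2660
3091^64 ≡ 2660^2 = 7075600 ≡ 3125
3091^128 ≡ 3125^2 = 9765625 ≡ 238
3091^256 ≡ 238^2 = 56644 ≡ 2929
3091^512 ≡ 2929^2 = 8579041 ≡ 2546
3091^1024 ≡ 2546^2 = 6482116 ≡ 506
1699 = 1024 + 512 + 128 + 32 + 2 + 1, so 3091^1699 ≡ 506·2546·238·2660·173·3091 ≡ 1865 (mod 3581)
2837·1865 = 5291005 ≡ 1868 (mod 3581)
1868 ≡ 1868 (mod 3581), so the signature is genuine.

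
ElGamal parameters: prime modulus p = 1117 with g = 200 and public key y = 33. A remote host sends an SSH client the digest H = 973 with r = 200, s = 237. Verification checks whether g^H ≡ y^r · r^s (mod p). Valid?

Left side g^H mod p:
200^973 mod 1117 = 135
Right side y^r · r^s mod p:
33^200 mod 1117 = 791
200^237 mod 1117 = 469
791·469 = 370979 ≡ 135 (mod 1117)
135 ≡ 135 (mod 1117), so the signature is genuine.

yes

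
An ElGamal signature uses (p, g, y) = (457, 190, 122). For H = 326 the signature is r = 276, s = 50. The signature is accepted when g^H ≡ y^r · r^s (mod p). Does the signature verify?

Left side g^H mod p:
190^2 = 36100 ≡ 454
190^4 ≡ 454^2 = 206116 ≡ 9
190^8 ≡ 9^2 = 81
190^16 ≡ 81^2 = 6561 ≡ 163
190^32 ≡ 163^2 = 26569 ≡ 63
190^64 ≡ 63^2 = 3969 ≡ 313
190^128 ≡ 313^2 = 97969 ≡ 171
190^256 ≡ 171^2 = 29241 ≡ 450
326 = 256 + 64 + 4 + 2, so 190^326 ≡ 450·313·9·454 ≡ 204 (mod 457)
Right side y^r · r^s mod p:
122^2 = 14884 ≡ 260
122^4 ≡ 260^2 = 67600 ≡ 421
122^8 ≡ 421^2 = 177241 ≡ 382
122^16 ≡ 382^2 = 145924 ≡ 141
122^32 ≡ 141^2 = 19881 ≡ 230
122^64 ≡ 230^2 = 52900 ≡ 345
122^128 ≡ 345^2 = 119025 ≡ 205
122^256 ≡ 205^2 = 42025 ≡ 438
276 = 256 + 16 + 4, so 122^276 ≡ 438·141·421 ≡ 17 (mod 457)
276^2 = 76176 ≡ 314
276^4 ≡ 314^2 = 98596 ≡ 341
276^8 ≡ 341^2 = 116281 ≡ 203
276^16 ≡ 203^2 = 41209 ≡ 79
276^32 ≡ 79^2 = 6241 ≡ 300
50 = 32 + 16 + 2, so 276^50 ≡ 300·79·314 ≡ 12 (mod 457)
17·12 = 204 ≡ 204 (mod 457)
204 ≡ 204 (mod 457), so the signature is genuine.

verifies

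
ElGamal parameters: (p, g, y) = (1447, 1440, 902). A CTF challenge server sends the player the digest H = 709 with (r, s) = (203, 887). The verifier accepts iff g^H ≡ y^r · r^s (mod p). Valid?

no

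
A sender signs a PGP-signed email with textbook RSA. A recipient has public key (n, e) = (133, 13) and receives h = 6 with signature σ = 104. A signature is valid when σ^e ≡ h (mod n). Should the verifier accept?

accept

Squares mod 133: σ^1≡104, σ^2≡43, σ^4≡120, σ^8≡36
13 = 8 + 4 + 1, so σ^13 ≡ 36·120·104 ≡ 6 (mod 133)
6 = h, so the signature checks out.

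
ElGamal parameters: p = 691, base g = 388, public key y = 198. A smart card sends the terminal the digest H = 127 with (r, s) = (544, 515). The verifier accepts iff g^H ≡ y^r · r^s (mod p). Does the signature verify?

verifies

Left side g^H mod p:
388^127 mod 691 = 366
Right side y^r · r^s mod p:
198^544 mod 691 = 499
544^515 mod 691 = 322
499·322 = 160678 ≡ 366 (mod 691)
366 ≡ 366 (mod 691), so the signature is genuine.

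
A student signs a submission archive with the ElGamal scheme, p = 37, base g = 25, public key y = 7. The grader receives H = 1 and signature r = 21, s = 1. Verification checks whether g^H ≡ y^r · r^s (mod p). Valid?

yes

Left side g^H mod p:
25^1 mod 37 = 25
Right side y^r · r^s mod p:
7^21 mod 37 = 10
21^1 mod 37 = 21
10·21 = 210 ≡ 25 (mod 37)
25 ≡ 25 (mod 37), so the signature is genuine.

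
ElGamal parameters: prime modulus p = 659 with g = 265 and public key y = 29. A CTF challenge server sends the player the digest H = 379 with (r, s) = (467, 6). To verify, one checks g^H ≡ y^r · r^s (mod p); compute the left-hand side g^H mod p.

230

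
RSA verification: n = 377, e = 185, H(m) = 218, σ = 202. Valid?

no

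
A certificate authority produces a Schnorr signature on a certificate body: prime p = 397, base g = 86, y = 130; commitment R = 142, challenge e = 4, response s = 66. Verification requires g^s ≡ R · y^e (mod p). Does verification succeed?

passes

g^s mod p:
Squares mod 397: 86^1≡86, 86^2≡250, 86^4≡171, 86^8≡260, 86^16≡110, 86^32≡190, 86^64≡370
66 = 64 + 2, so 86^66 ≡ 370·250 ≡ 396 (mod 397)
R · y^e mod p:
Squares mod 397: 130^1≡130, 130^2≡226, 130^4≡260
130^4 ≡ 260 (mod 397)
142·260 = 36920 ≡ 396 (mod 397)
396 ≡ 396 (mod 397); signature holds.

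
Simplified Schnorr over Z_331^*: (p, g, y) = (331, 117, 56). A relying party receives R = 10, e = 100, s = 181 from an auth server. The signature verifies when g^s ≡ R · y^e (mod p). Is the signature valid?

valid

g^s mod p:
117^2 = 13689 ≡ 118
117^4 ≡ 118^2 = 13924 ≡ 22
117^8 ≡ 22^2 = 484 ≡ 153
117^16 ≡ 153^2 = 23409 ≡ 239
117^32 ≡ 239^2 = 57121 ≡ 189
117^64 ≡ 189^2 = 35721 ≡ 304
117^128 ≡ 304^2 = 92416 ≡ 67
181 = 128 + 32 + 16 + 4 + 1, so 117^181 ≡ 67·189·239·22·117 ≡ 92 (mod 331)
R · y^e mod p:
56^2 = 3136 ≡ 157
56^4 ≡ 157^2 = 24649 ≡ 155
56^8 ≡ 155^2 = 24025 ≡ 193
56^16 ≡ 193^2 = 37249 ≡ 177
56^32 ≡ 177^2 = 31329 ≡ 215
56^64 ≡ 215^2 = 46225 ≡ 216
100 = 64 + 32 + 4, so 56^100 ≡ 216·215·155 ≡ 274 (mod 331)
10·274 = 2740 ≡ 92 (mod 331)
92 ≡ 92 (mod 331); signature holds.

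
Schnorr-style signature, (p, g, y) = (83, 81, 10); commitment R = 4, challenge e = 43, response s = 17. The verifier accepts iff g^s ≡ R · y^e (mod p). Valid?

yes

g^s mod p:
81^2 = 6561 ≡ 4
81^4 ≡ 4^2 = 16
81^8 ≡ 16^2 = 256 ≡ 7
81^16 ≡ 7^2 = 49
17 = 16 + 1, so 81^17 ≡ 49·81 ≡ 68 (mod 83)
R · y^e mod p:
10^2 = 100 ≡ 17
10^4 ≡ 17^2 = 289 ≡ 40
10^8 ≡ 40^2 = 1600 ≡ 23
10^16 ≡ 23^2 = 529 ≡ 31
10^32 ≡ 31^2 = 961 ≡ 48
43 = 32 + 8 + 2 + 1, so 10^43 ≡ 48·23·17·10 ≡ 17 (mod 83)
4·17 = 68 ≡ 68 (mod 83)
68 ≡ 68 (mod 83); signature holds.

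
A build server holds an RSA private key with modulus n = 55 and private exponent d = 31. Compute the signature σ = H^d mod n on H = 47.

H^2 ≡ 47^2 = 2209 ≡ 9
H^4 ≡ 9^2 = 81 ≡ 26
H^8 ≡ 26^2 = 676 ≡ 16
H^16 ≡ 16^2 = 256 ≡ 36
31 = 16 + 8 + 4 + 2 + 1, so H^31 ≡ 36·16·26·9·47 ≡ 3 (mod 55)

3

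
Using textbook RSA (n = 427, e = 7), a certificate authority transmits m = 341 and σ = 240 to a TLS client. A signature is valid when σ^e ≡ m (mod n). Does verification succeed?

fails

Squares mod 427: σ^1≡240, σ^2≡382, σ^4≡317
7 = 4 + 2 + 1, so σ^7 ≡ 317·382·240 ≡ 86 (mod 427)
86 ≠ 341, so verification fails.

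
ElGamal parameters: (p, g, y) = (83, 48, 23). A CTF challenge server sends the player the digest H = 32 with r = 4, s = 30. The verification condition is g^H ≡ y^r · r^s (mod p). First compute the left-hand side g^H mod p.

25

48^2 = 2304 ≡ 63
48^4 ≡ 63^2 = 3969 ≡ 68
48^8 ≡ 68^2 = 4624 ≡ 59
48^16 ≡ 59^2 = 3481 ≡ 78
48^32 ≡ 78^2 = 6084 ≡ 25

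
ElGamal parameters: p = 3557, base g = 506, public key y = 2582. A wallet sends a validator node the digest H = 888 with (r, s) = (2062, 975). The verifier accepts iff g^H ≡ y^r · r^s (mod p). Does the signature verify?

does not verify

Left side g^H mod p:
506^2 = 256036 ≡ 3489
506^4 ≡ 3489^2 = 12173121 ≡ 1067
506^8 ≡ 1067^2 = 1138489 ≡ 249
506^16 ≡ 249^2 = 62001 ≡ 1532
506^32 ≡ 1532^2 = 2347024 ≡ 2961
506^64 ≡ 2961^2 = 8767521 ≡ 3073
506^128 ≡ 3073^2 = 9443329 ≡ 3051
506^256 ≡ 3051^2 = 9308601 ≡ 3489
506^512 ≡ 3489^2 = 12173121 ≡ 1067
888 = 512 + 256 + 64 + 32 + 16 + 8, so 506^888 ≡ 1067·3489·3073·2961·1532·249 ≡ 949 (mod 3557)
Right side y^r · r^s mod p:
2582^2 = 6666724 ≡ 906
2582^4 ≡ 906^2 = 820836 ≡ 2726
2582^8 ≡ 2726^2 = 7431076 ≡ 503
2582^16 ≡ 503^2 = 253009 ≡ 462
2582^32 ≡ 462^2 = 213444 ≡ 24
2582^64 ≡ 24^2 = 576
2582^128 ≡ 576^2 = 331776 ≡ 975
2582^256 ≡ 975^2 = 950625 ≡ 906
2582^512 ≡ 906^2 = 820836 ≡ 2726
2582^1024 ≡ 2726^2 = 7431076 ≡ 503
2582^2048 ≡ 503^2 = 253009 ≡ 462
2062 = 2048 + 8 + 4 + 2, so 2582^2062 ≡ 462·503·2726·906 ≡ 2709 (mod 3557)
2062^2 = 4251844 ≡ 1229
2062^4 ≡ 1229^2 = 1510441 ≡ 2273
2062^8 ≡ 2273^2 = 5166529 ≡ 1765
2062^16 ≡ 1765^2 = 3115225 ≡ 2850
2062^32 ≡ 2850^2 = 8122500 ≡ 1869
2062^64 ≡ 1869^2 = 3493161 ≡ 187
2062^128 ≡ 187^2 = 34969 ≡ 2956
2062^256 ≡ 2956^2 = 8737936 ≡ 1944
2062^512 ≡ 1944^2 = 3779136 ≡ 1602
975 = 512 + 256 + 128 + 64 + 8 + 4 + 2 + 1, so 2062^975 ≡ 1602·1944·2956·187·1765·2273·1229·2062 ≡ 2676 (mod 3557)
2709·2676 = 7249284 ≡ 118 (mod 3557)
949 ≠ 118, so verification fails.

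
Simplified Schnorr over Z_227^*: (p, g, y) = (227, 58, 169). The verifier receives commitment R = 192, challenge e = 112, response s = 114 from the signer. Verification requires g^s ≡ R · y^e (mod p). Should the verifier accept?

reject

g^s mod p:
Squares mod 227: 58^1≡58, 58^2≡186, 58^4≡92, 58^8≡65, 58^16≡139, 58^32≡26, 58^64≡222
114 = 64 + 32 + 16 + 2, so 58^114 ≡ 222·26·139·186 ≡ 169 (mod 227)
R · y^e mod p:
Squares mod 227: 169^1≡169, 169^2≡186, 169^4≡92, 169^8≡65, 169^16≡139, 169^32≡26, 169^64≡222
112 = 64 + 32 + 16, so 169^112 ≡ 222·26·139 ≡ 90 (mod 227)
192·90 = 17280 ≡ 28 (mod 227)
169 ≠ 28; the check fails.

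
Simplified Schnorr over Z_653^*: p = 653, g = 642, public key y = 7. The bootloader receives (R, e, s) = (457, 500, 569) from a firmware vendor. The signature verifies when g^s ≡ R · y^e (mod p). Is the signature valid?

valid

g^s mod p:
Squares mod 653: 642^1≡642, 642^2≡121, 642^4≡275, 642^8≡530, 642^16≡110, 642^32≡346, 642^64≡217, 642^128≡73, 642^256≡105, 642^512≡577
569 = 512 + 32 + 16 + 8 + 1, so 642^569 ≡ 577·346·110·530·642 ≡ 362 (mod 653)
R · y^e mod p:
Squares mod 653: 7^1≡7, 7^2≡49, 7^4≡442, 7^8≡117, 7^16≡629, 7^32≡576, 7^64≡52, 7^128≡92, 7^256≡628
500 = 256 + 128 + 64 + 32 + 16 + 4, so 7^500 ≡ 628·92·52·576·629·442 ≡ 298 (mod 653)
457·298 = 136186 ≡ 362 (mod 653)
362 ≡ 362 (mod 653); signature holds.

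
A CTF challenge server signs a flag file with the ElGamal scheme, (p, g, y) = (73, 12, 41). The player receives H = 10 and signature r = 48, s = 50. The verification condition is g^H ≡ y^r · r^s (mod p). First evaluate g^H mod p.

12^2 = 144 ≡ 71
12^4 ≡ 71^2 = 5041 ≡ 4
12^8 ≡ 4^2 = 16
10 = 8 + 2, so 12^10 ≡ 16·71 ≡ 41 (mod 73)

41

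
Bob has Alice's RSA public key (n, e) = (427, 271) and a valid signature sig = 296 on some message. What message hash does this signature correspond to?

296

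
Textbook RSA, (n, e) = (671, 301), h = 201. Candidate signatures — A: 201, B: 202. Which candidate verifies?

A

Candidate A: Squares mod 671: 201^1≡201, 201^2≡141, 201^4≡422, 201^8≡269, 201^16≡564, 201^32≡42, 201^64≡422, 201^128≡269, 201^256≡564; 301 = 256 + 32 + 8 + 4 + 1, so 201^301 ≡ 564·42·269·422·201 ≡ 201 (mod 671)
  → matches h = 201
Candidate B: Squares mod 671: 202^1≡202, 202^2≡544, 202^4≡25, 202^8≡625, 202^16≡103, 202^32≡544, 202^64≡25, 202^128≡625, 202^256≡103; 301 = 256 + 32 + 8 + 4 + 1, so 202^301 ≡ 103·544·625·25·202 ≡ 202 (mod 671)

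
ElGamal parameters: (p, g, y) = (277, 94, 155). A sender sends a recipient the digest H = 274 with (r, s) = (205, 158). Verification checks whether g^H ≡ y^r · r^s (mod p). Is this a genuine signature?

Left side g^H mod p:
94^274 mod 277 = 89
Right side y^r · r^s mod p:
155^205 mod 277 = 131
205^158 mod 277 = 62
131·62 = 8122 ≡ 89 (mod 277)
89 ≡ 89 (mod 277), so the signature is genuine.

genuine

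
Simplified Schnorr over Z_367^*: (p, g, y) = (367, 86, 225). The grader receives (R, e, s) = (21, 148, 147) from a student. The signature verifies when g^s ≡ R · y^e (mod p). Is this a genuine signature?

g^s mod p:
86^2 = 7396 ≡ 56
86^4 ≡ 56^2 = 3136 ≡ 200
86^8 ≡ 200^2 = 40000 ≡ 364
86^16 ≡ 364^2 = 132496 ≡ 9
86^32 ≡ 9^2 = 81
86^64 ≡ 81^2 = 6561 ≡ 322
86^128 ≡ 322^2 = 103684 ≡ 190
147 = 128 + 16 + 2 + 1, so 86^147 ≡ 190·9·56·86 ≡ 247 (mod 367)
R · y^e mod p:
225^2 = 50625 ≡ 346
225^4 ≡ 346^2 = 119716 ≡ 74
225^8 ≡ 74^2 = 5476 ≡ 338
225^16 ≡ 338^2 = 114244 ≡ 107
225^32 ≡ 107^2 = 11449 ≡ 72
225^64 ≡ 72^2 = 5184 ≡ 46
225^128 ≡ 46^2 = 2116 ≡ 281
148 = 128 + 16 + 4, so 225^148 ≡ 281·107·74 ≡ 204 (mod 367)
21·204 = 4284 ≡ 247 (mod 367)
247 ≡ 247 (mod 367); signature holds.

genuine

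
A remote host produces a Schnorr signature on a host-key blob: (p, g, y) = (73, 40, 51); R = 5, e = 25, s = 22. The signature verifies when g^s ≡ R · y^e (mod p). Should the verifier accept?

reject

g^s mod p:
40^2 = 1600 ≡ 67
40^4 ≡ 67^2 = 4489 ≡ 36
40^8 ≡ 36^2 = 1296 ≡ 55
40^16 ≡ 55^2 = 3025 ≡ 32
22 = 16 + 4 + 2, so 40^22 ≡ 32·36·67 ≡ 23 (mod 73)
R · y^e mod p:
51^2 = 2601 ≡ 46
51^4 ≡ 46^2 = 2116 ≡ 72
51^8 ≡ 72^2 = 5184 ≡ 1
51^16 ≡ 1^2 = 1
25 = 16 + 8 + 1, so 51^25 ≡ 1·1·51 ≡ 51 (mod 73)
5·51 = 255 ≡ 36 (mod 73)
23 ≠ 36; the check fails.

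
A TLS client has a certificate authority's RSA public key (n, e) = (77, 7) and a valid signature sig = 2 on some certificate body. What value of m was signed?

51

sig^2 ≡ 2^2 = 4
sig^4 ≡ 4^2 = 16
7 = 4 + 2 + 1, so sig^7 ≡ 16·4·2 ≡ 51 (mod 77)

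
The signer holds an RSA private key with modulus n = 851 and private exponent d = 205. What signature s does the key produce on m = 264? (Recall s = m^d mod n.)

352

Squares mod 851: m^1≡264, m^2≡765, m^4≡588, m^8≡238, m^16≡478, m^32≡416, m^64≡303, m^128≡752
205 = 128 + 64 + 8 + 4 + 1, so m^205 ≡ 752·303·238·588·264 ≡ 352 (mod 851)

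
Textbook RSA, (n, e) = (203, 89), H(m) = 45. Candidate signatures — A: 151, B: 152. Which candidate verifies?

B

Candidate A: 151^2 = 22801 ≡ 65; 151^4 ≡ 65^2 = 4225 ≡ 165; 151^8 ≡ 165^2 = 27225 ≡ 23; 151^16 ≡ 23^2 = 529 ≡ 123; 151^32 ≡ 123^2 = 15129 ≡ 107; 151^64 ≡ 107^2 = 11449 ≡ 81; 89 = 64 + 16 + 8 + 1, so 151^89 ≡ 81·123·23·151 ≡ 149 (mod 203)
Candidate B: 152^2 = 23104 ≡ 165; 152^4 ≡ 165^2 = 27225 ≡ 23; 152^8 ≡ 23^2 = 529 ≡ 123; 152^16 ≡ 123^2 = 15129 ≡ 107; 152^32 ≡ 107^2 = 11449 ≡ 81; 152^64 ≡ 81^2 = 6561 ≡ 65; 89 = 64 + 16 + 8 + 1, so 152^89 ≡ 65·107·123·152 ≡ 45 (mod 203)
  → matches H(m) = 45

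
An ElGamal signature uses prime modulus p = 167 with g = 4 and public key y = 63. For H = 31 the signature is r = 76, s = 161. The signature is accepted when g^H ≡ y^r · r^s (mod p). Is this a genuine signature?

genuine

Left side g^H mod p:
4^2 = 16
4^4 ≡ 16^2 = 256 ≡ 89
4^8 ≡ 89^2 = 7921 ≡ 72
4^16 ≡ 72^2 = 5184 ≡ 7
31 = 16 + 8 + 4 + 2 + 1, so 4^31 ≡ 7·72·89·16·4 ≡ 54 (mod 167)
Right side y^r · r^s mod p:
63^2 = 3969 ≡ 128
63^4 ≡ 128^2 = 16384 ≡ 18
63^8 ≡ 18^2 = 324 ≡ 157
63^16 ≡ 157^2 = 24649 ≡ 100
63^32 ≡ 100^2 = 10000 ≡ 147
63^64 ≡ 147^2 = 21609 ≡ 66
76 = 64 + 8 + 4, so 63^76 ≡ 66·157·18 ≡ 144 (mod 167)
76^2 = 5776 ≡ 98
76^4 ≡ 98^2 = 9604 ≡ 85
76^8 ≡ 85^2 = 7225 ≡ 44
76^16 ≡ 44^2 = 1936 ≡ 99
76^32 ≡ 99^2 = 9801 ≡ 115
76^64 ≡ 115^2 = 13225 ≡ 32
76^128 ≡ 32^2 = 1024 ≡ 22
161 = 128 + 32 + 1, so 76^161 ≡ 22·115·76 ≡ 63 (mod 167)
144·63 = 9072 ≡ 54 (mod 167)
54 ≡ 54 (mod 167), so the signature is genuine.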